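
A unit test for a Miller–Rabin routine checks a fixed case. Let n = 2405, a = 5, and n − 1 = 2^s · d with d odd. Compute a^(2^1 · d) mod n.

n − 1 = 2404 = 2^2 · 601, so s = 2 and d = 601.
x_0 = 5^601 mod 2405 = 1240.
x_1 = 1240^2 mod 2405 = 805.

805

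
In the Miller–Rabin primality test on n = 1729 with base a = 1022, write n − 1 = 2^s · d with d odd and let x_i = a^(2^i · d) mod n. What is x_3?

742

n − 1 = 1728 = 2^6 · 27, so s = 6 and d = 27.
Repeated squaring mod 1729: 1022^1 ≡ 1022, 1022^2 ≡ 168, 1022^4 ≡ 560, 1022^8 ≡ 651, 1022^16 ≡ 196.
27 = 16 + 8 + 2 + 1, so 1022^27 ≡ 196·651·168·1022 ≡ 1253 (mod 1729).
x_0 = 1253.
x_1 = 1253^2 mod 1729 = 77.
x_2 = 77^2 mod 1729 = 742.
x_3 = 742^2 mod 1729 = 742.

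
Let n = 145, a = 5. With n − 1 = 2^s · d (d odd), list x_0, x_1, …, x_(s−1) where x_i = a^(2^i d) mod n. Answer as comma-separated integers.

n − 1 = 144 = 2^4 · 9, so s = 4 and d = 9.
x_0 = 5^9 mod 145 = 120.
x_1 = 120^2 mod 145 = 45.
x_2 = 45^2 mod 145 = 140.
x_3 = 140^2 mod 145 = 25.

120, 45, 140, 25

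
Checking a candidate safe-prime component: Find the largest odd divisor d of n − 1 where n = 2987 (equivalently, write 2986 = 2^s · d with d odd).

Halving: 2986 → 1493; 1493 is odd.
So 2986 = 2^1 · 1493.

1493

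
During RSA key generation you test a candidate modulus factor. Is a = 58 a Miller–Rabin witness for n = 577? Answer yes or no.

n − 1 = 576 = 2^6 · 9, so s = 6 and d = 9.
Repeated squaring mod 577: 58^1 ≡ 58, 58^2 ≡ 479, 58^4 ≡ 372, 58^8 ≡ 481.
9 = 8 + 1, so 58^9 ≡ 481·58 ≡ 202 (mod 577).
x_0 = 58^9 mod 577 = 202.
x_0 is neither 1 nor 576, so continue squaring.
x_1 = 202^2 mod 577 = 414.
x_2 = 414^2 mod 577 = 27.
x_3 = 27^2 mod 577 = 152.
x_4 = 152^2 mod 577 = 24.
x_5 = 24^2 mod 577 = 576.
x_5 ≡ −1, so 58 is not a witness.

no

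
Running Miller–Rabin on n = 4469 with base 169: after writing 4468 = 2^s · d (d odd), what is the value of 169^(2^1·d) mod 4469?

2696

n − 1 = 4468 = 2^2 · 1117, so s = 2 and d = 1117.
Repeated squaring mod 4469: 169^1 ≡ 169, 169^2 ≡ 1747, 169^4 ≡ 4151, 169^8 ≡ 2806, 169^16 ≡ 3727, 169^32 ≡ 877, 169^64 ≡ 461, 169^128 ≡ 2478, 169^256 ≡ 78, 169^512 ≡ 1615, 169^1024 ≡ 2798.
1117 = 1024 + 64 + 16 + 8 + 4 + 1, so 169^1117 ≡ 2798·461·3727·2806·4151·169 ≡ 2809 (mod 4469).
x_0 = 2809.
x_1 = 2809^2 mod 4469 = 2696.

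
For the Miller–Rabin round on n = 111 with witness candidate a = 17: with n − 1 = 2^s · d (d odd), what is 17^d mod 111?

20

n − 1 = 110 = 2^1 · 55, so s = 1 and d = 55.
Repeated squaring mod 111: 17^1 ≡ 17, 17^2 ≡ 67, 17^4 ≡ 49, 17^8 ≡ 70, 17^16 ≡ 16, 17^32 ≡ 34.
55 = 32 + 16 + 4 + 2 + 1, so 17^55 ≡ 34·16·49·67·17 ≡ 20 (mod 111).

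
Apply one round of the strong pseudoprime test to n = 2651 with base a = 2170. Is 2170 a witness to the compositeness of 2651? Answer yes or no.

no

n − 1 = 2650 = 2^1 · 1325, so s = 1 and d = 1325.
x_0 = 2170^1325 mod 2651 = 1.
x_0 = 1, so 2170 is not a witness.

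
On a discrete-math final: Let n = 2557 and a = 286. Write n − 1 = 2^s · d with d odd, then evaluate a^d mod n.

n − 1 = 2556 = 2^2 · 639, so s = 2 and d = 639.
286^639 mod 2557 = 1946.

1946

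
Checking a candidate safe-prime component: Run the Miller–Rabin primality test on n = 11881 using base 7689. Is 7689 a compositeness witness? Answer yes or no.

yes

n − 1 = 11880 = 2^3 · 1485, so s = 3 and d = 1485.
By repeated squaring, 7689^1485 ≡ 9298 (mod 11881).
x_0 = 7689^1485 mod 11881 = 9298.
x_0 is neither 1 nor 11880, so continue squaring.
x_1 = 9298^2 mod 11881 = 6648.
x_2 = 6648^2 mod 11881 = 10465.
Reached i = s−1 = 2 without hitting −1: 7689 is a Miller–Rabin witness and 11881 is composite.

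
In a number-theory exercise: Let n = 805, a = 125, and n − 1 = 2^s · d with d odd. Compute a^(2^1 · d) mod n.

n − 1 = 804 = 2^2 · 201, so s = 2 and d = 201.
x_0 = 125^201 mod 805 = 195.
x_1 = 195^2 mod 805 = 190.

190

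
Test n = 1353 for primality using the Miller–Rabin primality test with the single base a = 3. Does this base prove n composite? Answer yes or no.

yes

n − 1 = 1352 = 2^3 · 169, so s = 3 and d = 169.
Repeated squaring mod 1353: 3^1 ≡ 3, 3^2 ≡ 9, 3^4 ≡ 81, 3^8 ≡ 1149, 3^16 ≡ 1026, 3^32 ≡ 42, 3^64 ≡ 411, 3^128 ≡ 1149.
169 = 128 + 32 + 8 + 1, so 3^169 ≡ 1149·42·1149·3 ≡ 741 (mod 1353).
x_0 = 3^169 mod 1353 = 741.
x_0 is neither 1 nor 1352, so continue squaring.
x_1 = 741^2 mod 1353 = 1116.
x_2 = 1116^2 mod 1353 = 696.
Reached i = s−1 = 2 without hitting −1: 3 is a Miller–Rabin witness and 1353 is composite.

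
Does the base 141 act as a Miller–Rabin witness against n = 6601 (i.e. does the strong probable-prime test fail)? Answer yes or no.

n − 1 = 6600 = 2^3 · 825, so s = 3 and d = 825.
x_0 = 141^825 mod 6601 = 1.
x_0 = 1, so 141 is not a witness.

no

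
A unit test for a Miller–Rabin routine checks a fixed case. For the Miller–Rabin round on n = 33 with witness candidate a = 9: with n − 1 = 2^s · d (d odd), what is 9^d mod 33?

9

n − 1 = 32 = 2^5 · 1, so s = 5 and d = 1.
9^1 mod 33 = 9.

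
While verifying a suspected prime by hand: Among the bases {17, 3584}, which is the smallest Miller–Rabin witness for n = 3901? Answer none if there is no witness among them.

n − 1 = 3900 = 2^2 · 975, so s = 2 and d = 975.
Base 17: x_0 = 17^975 mod 3901 = 3217. x_0 is neither 1 nor 3900, so continue squaring. x_1 = 3217^2 mod 3901 = 3637. Reached i = s−1 = 1 without hitting −1: 17 is a Miller–Rabin witness and 3901 is composite.
Base 3584: x_0 = 3584^975 mod 3901 = 1301. x_0 is neither 1 nor 3900, so continue squaring. x_1 = 1301^2 mod 3901 = 3468. Reached i = s−1 = 1 without hitting −1: 3584 is a Miller–Rabin witness and 3901 is composite.
The smallest witness among the given bases is 17.

17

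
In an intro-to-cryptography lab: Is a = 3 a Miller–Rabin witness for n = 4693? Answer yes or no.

n − 1 = 4692 = 2^2 · 1173, so s = 2 and d = 1173.
x_0 = 3^1173 mod 4693 = 4226.
x_0 is neither 1 nor 4692, so continue squaring.
x_1 = 4226^2 mod 4693 = 2211.
Reached i = s−1 = 1 without hitting −1: 3 is a Miller–Rabin witness and 4693 is composite.

yes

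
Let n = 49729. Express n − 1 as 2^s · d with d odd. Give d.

777

Halving: 49728 → 24864 → 12432 → 6216 → 3108 → 1554 → 777; 777 is odd.
So 49728 = 2^6 · 777.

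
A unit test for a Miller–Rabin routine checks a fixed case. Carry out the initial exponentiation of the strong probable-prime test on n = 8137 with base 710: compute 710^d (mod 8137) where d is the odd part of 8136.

n − 1 = 8136 = 2^3 · 1017, so s = 3 and d = 1017.
710^1017 mod 8137 = 631.

631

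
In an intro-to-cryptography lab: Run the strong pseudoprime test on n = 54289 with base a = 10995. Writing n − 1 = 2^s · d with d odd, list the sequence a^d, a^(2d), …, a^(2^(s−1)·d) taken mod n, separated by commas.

n − 1 = 54288 = 2^4 · 3393, so s = 4 and d = 3393.
x_0 = 10995^3393 mod 54289 = 28880.
x_1 = 28880^2 mod 54289 = 12493.
x_2 = 12493^2 mod 54289 = 48463.
x_3 = 48463^2 mod 54289 = 11651.

28880, 12493, 48463, 11651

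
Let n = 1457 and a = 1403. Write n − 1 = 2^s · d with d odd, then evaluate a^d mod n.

349

n − 1 = 1456 = 2^4 · 91, so s = 4 and d = 91.
Repeated squaring mod 1457: 1403^1 ≡ 1403, 1403^2 ≡ 2, 1403^4 ≡ 4, 1403^8 ≡ 16, 1403^16 ≡ 256, 1403^32 ≡ 1428, 1403^64 ≡ 841.
91 = 64 + 16 + 8 + 2 + 1, so 1403^91 ≡ 841·256·16·2·1403 ≡ 349 (mod 1457).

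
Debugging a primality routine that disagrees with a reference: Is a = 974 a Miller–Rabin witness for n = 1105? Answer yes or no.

yes

n − 1 = 1104 = 2^4 · 69, so s = 4 and d = 69.
x_0 = 974^69 mod 1105 = 779.
x_0 is neither 1 nor 1104, so continue squaring.
x_1 = 779^2 mod 1105 = 196.
x_2 = 196^2 mod 1105 = 846.
x_3 = 846^2 mod 1105 = 781.
Reached i = s−1 = 3 without hitting −1: 974 is a Miller–Rabin witness and 1105 is composite.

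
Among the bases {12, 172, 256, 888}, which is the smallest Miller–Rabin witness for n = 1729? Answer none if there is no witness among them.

none

n − 1 = 1728 = 2^6 · 27, so s = 6 and d = 27.
Base 12: x_0 = 12^27 mod 1729 = 1728. x_0 = 1728 ≡ −1, so 12 is not a witness.
Base 172: x_0 = 172^27 mod 1729 = 1. x_0 = 1, so 172 is not a witness.
Base 256: x_0 = 256^27 mod 1729 = 1. x_0 = 1, so 256 is not a witness.
Base 888: x_0 = 888^27 mod 1729 = 1728. x_0 = 1728 ≡ −1, so 888 is not a witness.
No listed base is a witness for 1729.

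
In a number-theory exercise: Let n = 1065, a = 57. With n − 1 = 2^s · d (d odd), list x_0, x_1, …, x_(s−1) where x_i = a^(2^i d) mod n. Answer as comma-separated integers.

n − 1 = 1064 = 2^3 · 133, so s = 3 and d = 133.
x_0 = 57^133 mod 1065 = 522.
x_1 = 522^2 mod 1065 = 909.
x_2 = 909^2 mod 1065 = 906.

522, 909, 906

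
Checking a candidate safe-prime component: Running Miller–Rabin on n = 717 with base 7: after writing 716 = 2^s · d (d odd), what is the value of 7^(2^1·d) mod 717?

n − 1 = 716 = 2^2 · 179, so s = 2 and d = 179.
x_0 = 7^179 mod 717 = 94.
x_1 = 94^2 mod 717 = 232.

232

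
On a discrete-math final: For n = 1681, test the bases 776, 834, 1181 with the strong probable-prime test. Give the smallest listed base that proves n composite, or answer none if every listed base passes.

n − 1 = 1680 = 2^4 · 105, so s = 4 and d = 105.
Base 776: x_0 = 776^105 mod 1681 = 776. x_0 is neither 1 nor 1680, so continue squaring. x_1 = 776^2 mod 1681 = 378. x_2 = 378^2 mod 1681 = 1680. x_2 ≡ −1, so 776 is not a witness.
Base 834: x_0 = 834^105 mod 1681 = 834. x_0 is neither 1 nor 1680, so continue squaring. x_1 = 834^2 mod 1681 = 1303. x_2 = 1303^2 mod 1681 = 1680. x_2 ≡ −1, so 834 is not a witness.
Base 1181: x_0 = 1181^105 mod 1681 = 114. x_0 is neither 1 nor 1680, so continue squaring. x_1 = 114^2 mod 1681 = 1229. x_2 = 1229^2 mod 1681 = 903. x_3 = 903^2 mod 1681 = 124. Reached i = s−1 = 3 without hitting −1: 1181 is a Miller–Rabin witness and 1681 is composite.
The smallest witness among the given bases is 1181.

1181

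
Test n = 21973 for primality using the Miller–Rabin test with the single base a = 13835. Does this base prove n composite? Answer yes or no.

yes

n − 1 = 21972 = 2^2 · 5493, so s = 2 and d = 5493.
x_0 = 13835^5493 mod 21973 = 7251.
x_0 is neither 1 nor 21972, so continue squaring.
x_1 = 7251^2 mod 21973 = 17585.
Reached i = s−1 = 1 without hitting −1: 13835 is a Miller–Rabin witness and 21973 is composite.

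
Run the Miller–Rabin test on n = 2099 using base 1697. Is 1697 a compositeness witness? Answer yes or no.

no

n − 1 = 2098 = 2^1 · 1049, so s = 1 and d = 1049.
x_0 = 1697^1049 mod 2099 = 2098.
x_0 = 2098 ≡ −1, so 1697 is not a witness.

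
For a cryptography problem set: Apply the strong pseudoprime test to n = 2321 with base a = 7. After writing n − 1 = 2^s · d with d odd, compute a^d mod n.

n − 1 = 2320 = 2^4 · 145, so s = 4 and d = 145.
Repeated squaring mod 2321: 7^1 ≡ 7, 7^2 ≡ 49, 7^4 ≡ 80, 7^8 ≡ 1758, 7^16 ≡ 1313, 7^32 ≡ 1787, 7^64 ≡ 1994, 7^128 ≡ 163.
145 = 128 + 16 + 1, so 7^145 ≡ 163·1313·7 ≡ 1088 (mod 2321).

1088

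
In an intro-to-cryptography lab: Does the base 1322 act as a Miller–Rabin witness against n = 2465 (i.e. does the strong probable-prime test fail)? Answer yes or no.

n − 1 = 2464 = 2^5 · 77, so s = 5 and d = 77.
Repeated squaring mod 2465: 1322^1 ≡ 1322, 1322^2 ≡ 2464, 1322^4 ≡ 1, 1322^8 ≡ 1, 1322^16 ≡ 1, 1322^32 ≡ 1, 1322^64 ≡ 1.
77 = 64 + 8 + 4 + 1, so 1322^77 ≡ 1·1·1·1322 ≡ 1322 (mod 2465).
x_0 = 1322^77 mod 2465 = 1322.
x_0 is neither 1 nor 2464, so continue squaring.
x_1 = 1322^2 mod 2465 = 2464.
x_1 ≡ −1, so 1322 is not a witness.

no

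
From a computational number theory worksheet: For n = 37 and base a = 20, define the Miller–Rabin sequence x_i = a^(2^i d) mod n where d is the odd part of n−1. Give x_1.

36

n − 1 = 36 = 2^2 · 9, so s = 2 and d = 9.
x_0 = 20^9 mod 37 = 31.
x_1 = 31^2 mod 37 = 36.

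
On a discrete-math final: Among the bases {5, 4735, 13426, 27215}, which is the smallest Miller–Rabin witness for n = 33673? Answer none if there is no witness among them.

5

n − 1 = 33672 = 2^3 · 4209, so s = 3 and d = 4209.
Base 5: x_0 = 5^4209 mod 33673 = 24704. x_0 is neither 1 nor 33672, so continue squaring. x_1 = 24704^2 mod 33673 = 31837. x_2 = 31837^2 mod 33673 = 3596. Reached i = s−1 = 2 without hitting −1: 5 is a Miller–Rabin witness and 33673 is composite.
Base 4735: x_0 = 4735^4209 mod 33673 = 18948. x_0 is neither 1 nor 33672, so continue squaring. x_1 = 18948^2 mod 33673 = 5178. x_2 = 5178^2 mod 33673 = 7976. Reached i = s−1 = 2 without hitting −1: 4735 is a Miller–Rabin witness and 33673 is composite.
Base 13426: x_0 = 13426^4209 mod 33673 = 8355. x_0 is neither 1 nor 33672, so continue squaring. x_1 = 8355^2 mod 33673 = 1896. x_2 = 1896^2 mod 33673 = 25478. Reached i = s−1 = 2 without hitting −1: 13426 is a Miller–Rabin witness and 33673 is composite.
Base 27215: x_0 = 27215^4209 mod 33673 = 15428. x_0 is neither 1 nor 33672, so continue squaring. x_1 = 15428^2 mod 33673 = 22420. x_2 = 22420^2 mod 33673 = 19529. Reached i = s−1 = 2 without hitting −1: 27215 is a Miller–Rabin witness and 33673 is composite.
The smallest witness among the given bases is 5.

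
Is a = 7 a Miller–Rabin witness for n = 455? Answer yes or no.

yes

n − 1 = 454 = 2^1 · 227, so s = 1 and d = 227.
x_0 = 7^227 mod 455 = 28.
x_0 ∉ {1, 454} and s = 1, so 7 is a Miller–Rabin witness and 455 is composite.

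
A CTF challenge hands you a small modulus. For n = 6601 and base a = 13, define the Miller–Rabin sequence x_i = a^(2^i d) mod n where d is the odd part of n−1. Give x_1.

n − 1 = 6600 = 2^3 · 825, so s = 3 and d = 825.
x_0 = 13^825 mod 6601 = 3037.
x_1 = 3037^2 mod 6601 = 1772.

1772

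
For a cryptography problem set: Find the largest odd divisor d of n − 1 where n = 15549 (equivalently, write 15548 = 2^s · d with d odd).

Halving: 15548 → 7774 → 3887; 3887 is odd.
So 15548 = 2^2 · 3887.

3887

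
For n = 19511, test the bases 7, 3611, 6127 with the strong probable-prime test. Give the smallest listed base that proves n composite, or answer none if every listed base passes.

n − 1 = 19510 = 2^1 · 9755, so s = 1 and d = 9755.
Base 7: x_0 = 7^9755 mod 19511 = 6004. x_0 ∉ {1, 19510} and s = 1, so 7 is a Miller–Rabin witness and 19511 is composite.
Base 3611: x_0 = 3611^9755 mod 19511 = 10523. x_0 ∉ {1, 19510} and s = 1, so 3611 is a Miller–Rabin witness and 19511 is composite.
Base 6127: x_0 = 6127^9755 mod 19511 = 9829. x_0 ∉ {1, 19510} and s = 1, so 6127 is a Miller–Rabin witness and 19511 is composite.
The smallest witness among the given bases is 7.

7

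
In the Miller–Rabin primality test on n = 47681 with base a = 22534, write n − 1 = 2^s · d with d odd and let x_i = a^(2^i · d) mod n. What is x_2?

n − 1 = 47680 = 2^6 · 745, so s = 6 and d = 745.
x_0 = 22534^745 mod 47681 = 33613.
x_1 = 33613^2 mod 47681 = 32474.
x_2 = 32474^2 mod 47681 = 47680.

47680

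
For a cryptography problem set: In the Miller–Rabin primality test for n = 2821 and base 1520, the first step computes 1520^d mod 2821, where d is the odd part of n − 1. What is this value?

n − 1 = 2820 = 2^2 · 705, so s = 2 and d = 705.
1520^705 mod 2821 = 1520.

1520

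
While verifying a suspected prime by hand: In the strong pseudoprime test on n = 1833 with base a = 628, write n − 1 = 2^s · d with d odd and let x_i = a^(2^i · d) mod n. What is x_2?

1387

n − 1 = 1832 = 2^3 · 229, so s = 3 and d = 229.
x_0 = 628^229 mod 1833 = 1681.
x_1 = 1681^2 mod 1833 = 1108.
x_2 = 1108^2 mod 1833 = 1387.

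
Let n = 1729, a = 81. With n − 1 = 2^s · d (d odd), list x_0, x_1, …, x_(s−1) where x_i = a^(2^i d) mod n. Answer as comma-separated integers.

n − 1 = 1728 = 2^6 · 27, so s = 6 and d = 27.
x_0 = 81^27 mod 1729 = 1.
x_1 = 1^2 mod 1729 = 1.
x_2 = 1^2 mod 1729 = 1.
x_3 = 1^2 mod 1729 = 1.
x_4 = 1^2 mod 1729 = 1.
x_5 = 1^2 mod 1729 = 1.

1, 1, 1, 1, 1, 1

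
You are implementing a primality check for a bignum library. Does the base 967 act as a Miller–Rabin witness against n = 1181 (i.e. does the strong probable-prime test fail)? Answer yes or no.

n − 1 = 1180 = 2^2 · 295, so s = 2 and d = 295.
x_0 = 967^295 mod 1181 = 938.
x_0 is neither 1 nor 1180, so continue squaring.
x_1 = 938^2 mod 1181 = 1180.
x_1 ≡ −1, so 967 is not a witness.

no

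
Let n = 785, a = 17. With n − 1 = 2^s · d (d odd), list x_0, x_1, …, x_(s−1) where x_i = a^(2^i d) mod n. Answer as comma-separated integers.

717, 699, 331, 446

n − 1 = 784 = 2^4 · 49, so s = 4 and d = 49.
x_0 = 17^49 mod 785 = 717.
x_1 = 717^2 mod 785 = 699.
x_2 = 699^2 mod 785 = 331.
x_3 = 331^2 mod 785 = 446.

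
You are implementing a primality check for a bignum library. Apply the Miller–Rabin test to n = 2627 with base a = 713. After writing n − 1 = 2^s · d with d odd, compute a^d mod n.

n − 1 = 2626 = 2^1 · 1313, so s = 1 and d = 1313.
713^1313 mod 2627 = 1321.

1321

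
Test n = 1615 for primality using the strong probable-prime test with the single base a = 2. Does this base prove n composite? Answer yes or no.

n − 1 = 1614 = 2^1 · 807, so s = 1 and d = 807.
x_0 = 2^807 mod 1615 = 468.
x_0 ∉ {1, 1614} and s = 1, so 2 is a Miller–Rabin witness and 1615 is composite.

yes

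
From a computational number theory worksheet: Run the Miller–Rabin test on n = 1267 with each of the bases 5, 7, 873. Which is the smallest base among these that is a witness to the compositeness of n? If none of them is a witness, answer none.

n − 1 = 1266 = 2^1 · 633, so s = 1 and d = 633.
Base 5: x_0 = 5^633 mod 1267 = 125. x_0 ∉ {1, 1266} and s = 1, so 5 is a Miller–Rabin witness and 1267 is composite.
Base 7: x_0 = 7^633 mod 1267 = 924. x_0 ∉ {1, 1266} and s = 1, so 7 is a Miller–Rabin witness and 1267 is composite.
Base 873: x_0 = 873^633 mod 1267 = 188. x_0 ∉ {1, 1266} and s = 1, so 873 is a Miller–Rabin witness and 1267 is composite.
The smallest witness among the given bases is 5.

5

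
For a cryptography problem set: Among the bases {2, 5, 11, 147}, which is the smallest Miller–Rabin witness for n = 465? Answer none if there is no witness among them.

2

n − 1 = 464 = 2^4 · 29, so s = 4 and d = 29.
Base 2: x_0 = 2^29 mod 465 = 47. x_0 is neither 1 nor 464, so continue squaring. x_1 = 47^2 mod 465 = 349. x_2 = 349^2 mod 465 = 436. x_3 = 436^2 mod 465 = 376. Reached i = s−1 = 3 without hitting −1: 2 is a Miller–Rabin witness and 465 is composite.
Base 5: x_0 = 5^29 mod 465 = 335. x_0 is neither 1 nor 464, so continue squaring. x_1 = 335^2 mod 465 = 160. x_2 = 160^2 mod 465 = 25. x_3 = 25^2 mod 465 = 160. Reached i = s−1 = 3 without hitting −1: 5 is a Miller–Rabin witness and 465 is composite.
Base 11: x_0 = 11^29 mod 465 = 296. x_0 is neither 1 nor 464, so continue squaring. x_1 = 296^2 mod 465 = 196. x_2 = 196^2 mod 465 = 286. x_3 = 286^2 mod 465 = 421. Reached i = s−1 = 3 without hitting −1: 11 is a Miller–Rabin witness and 465 is composite.
Base 147: x_0 = 147^29 mod 465 = 27. x_0 is neither 1 nor 464, so continue squaring. x_1 = 27^2 mod 465 = 264. x_2 = 264^2 mod 465 = 411. x_3 = 411^2 mod 465 = 126. Reached i = s−1 = 3 without hitting −1: 147 is a Miller–Rabin witness and 465 is composite.
The smallest witness among the given bases is 2.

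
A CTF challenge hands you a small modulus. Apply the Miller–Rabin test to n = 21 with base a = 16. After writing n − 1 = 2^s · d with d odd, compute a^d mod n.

n − 1 = 20 = 2^2 · 5, so s = 2 and d = 5.
By repeated squaring, 16^5 ≡ 4 (mod 21).

4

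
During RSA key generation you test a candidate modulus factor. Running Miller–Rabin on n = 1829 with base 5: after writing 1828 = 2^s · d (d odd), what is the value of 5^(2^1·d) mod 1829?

1172

n − 1 = 1828 = 2^2 · 457, so s = 2 and d = 457.
x_0 = 5^457 mod 1829 = 1462.
x_1 = 1462^2 mod 1829 = 1172.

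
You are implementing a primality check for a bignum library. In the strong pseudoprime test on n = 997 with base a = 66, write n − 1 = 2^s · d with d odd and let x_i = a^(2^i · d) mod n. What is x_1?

1

n − 1 = 996 = 2^2 · 249, so s = 2 and d = 249.
By repeated squaring, 66^249 ≡ 1 (mod 997).
x_0 = 1.
x_1 = 1^2 mod 997 = 1.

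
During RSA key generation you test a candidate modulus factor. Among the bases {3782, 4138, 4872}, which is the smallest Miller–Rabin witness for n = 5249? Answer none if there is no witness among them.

4138

n − 1 = 5248 = 2^7 · 41, so s = 7 and d = 41.
Base 3782: x_0 = 3782^41 mod 5249 = 3782. x_0 is neither 1 nor 5248, so continue squaring. x_1 = 3782^2 mod 5249 = 5248. x_1 ≡ −1, so 3782 is not a witness.
Base 4138: x_0 = 4138^41 mod 5249 = 248. x_0 is neither 1 nor 5248, so continue squaring. x_1 = 248^2 mod 5249 = 3765. x_2 = 3765^2 mod 5249 = 2925. x_3 = 2925^2 mod 5249 = 5004. x_4 = 5004^2 mod 5249 = 2286. x_5 = 2286^2 mod 5249 = 3041. x_6 = 3041^2 mod 5249 = 4192. Reached i = s−1 = 6 without hitting −1: 4138 is a Miller–Rabin witness and 5249 is composite.
Base 4872: x_0 = 4872^41 mod 5249 = 4785. x_0 is neither 1 nor 5248, so continue squaring. x_1 = 4785^2 mod 5249 = 87. x_2 = 87^2 mod 5249 = 2320. x_3 = 2320^2 mod 5249 = 2175. x_4 = 2175^2 mod 5249 = 1276. x_5 = 1276^2 mod 5249 = 986. x_6 = 986^2 mod 5249 = 1131. Reached i = s−1 = 6 without hitting −1: 4872 is a Miller–Rabin witness and 5249 is composite.
The smallest witness among the given bases is 4138.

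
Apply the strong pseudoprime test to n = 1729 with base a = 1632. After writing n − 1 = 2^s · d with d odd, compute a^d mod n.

1331

n − 1 = 1728 = 2^6 · 27, so s = 6 and d = 27.
1632^27 mod 1729 = 1331.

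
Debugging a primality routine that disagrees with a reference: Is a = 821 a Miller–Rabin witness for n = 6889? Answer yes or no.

n − 1 = 6888 = 2^3 · 861, so s = 3 and d = 861.
Repeated squaring mod 6889: 821^1 ≡ 821, 821^2 ≡ 5808, 821^4 ≡ 4320, 821^8 ≡ 99, 821^16 ≡ 2912, 821^32 ≡ 6274, 821^64 ≡ 6219, 821^128 ≡ 1115, 821^256 ≡ 3205, 821^512 ≡ 526.
861 = 512 + 256 + 64 + 16 + 8 + 4 + 1, so 821^861 ≡ 526·3205·6219·2912·99·4320·821 ≡ 6888 (mod 6889).
x_0 = 821^861 mod 6889 = 6888.
x_0 = 6888 ≡ −1, so 821 is not a witness.

no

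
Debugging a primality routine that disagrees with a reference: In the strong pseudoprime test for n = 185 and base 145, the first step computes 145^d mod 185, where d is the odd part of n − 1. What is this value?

90

n − 1 = 184 = 2^3 · 23, so s = 3 and d = 23.
Repeated squaring mod 185: 145^1 ≡ 145, 145^2 ≡ 120, 145^4 ≡ 155, 145^8 ≡ 160, 145^16 ≡ 70.
23 = 16 + 4 + 2 + 1, so 145^23 ≡ 70·155·120·145 ≡ 90 (mod 185).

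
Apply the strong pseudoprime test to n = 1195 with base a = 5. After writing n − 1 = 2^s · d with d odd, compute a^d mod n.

25

n − 1 = 1194 = 2^1 · 597, so s = 1 and d = 597.
5^597 mod 1195 = 25.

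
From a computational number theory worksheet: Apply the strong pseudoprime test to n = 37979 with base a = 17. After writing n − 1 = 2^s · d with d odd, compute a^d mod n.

17454

n − 1 = 37978 = 2^1 · 18989, so s = 1 and d = 18989.
17^18989 mod 37979 = 17454.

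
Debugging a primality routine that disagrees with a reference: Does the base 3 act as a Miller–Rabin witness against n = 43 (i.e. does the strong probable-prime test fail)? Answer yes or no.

no

n − 1 = 42 = 2^1 · 21, so s = 1 and d = 21.
Repeated squaring mod 43: 3^1 ≡ 3, 3^2 ≡ 9, 3^4 ≡ 38, 3^8 ≡ 25, 3^16 ≡ 23.
21 = 16 + 4 + 1, so 3^21 ≡ 23·38·3 ≡ 42 (mod 43).
x_0 = 3^21 mod 43 = 42.
x_0 = 42 ≡ −1, so 3 is not a witness.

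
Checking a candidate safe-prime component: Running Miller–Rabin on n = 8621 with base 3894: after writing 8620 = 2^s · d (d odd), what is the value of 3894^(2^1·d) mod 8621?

n − 1 = 8620 = 2^2 · 2155, so s = 2 and d = 2155.
x_0 = 3894^2155 mod 8621 = 8004.
x_1 = 8004^2 mod 8621 = 1365.

1365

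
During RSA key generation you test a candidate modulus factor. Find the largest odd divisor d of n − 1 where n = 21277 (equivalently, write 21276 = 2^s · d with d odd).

Halving: 21276 → 10638 → 5319; 5319 is odd.
So 21276 = 2^2 · 5319.

5319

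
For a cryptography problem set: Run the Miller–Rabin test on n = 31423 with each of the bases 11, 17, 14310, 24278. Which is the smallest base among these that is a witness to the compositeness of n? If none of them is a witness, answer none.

n − 1 = 31422 = 2^1 · 15711, so s = 1 and d = 15711.
Base 11: x_0 = 11^15711 mod 31423 = 20560. x_0 ∉ {1, 31422} and s = 1, so 11 is a Miller–Rabin witness and 31423 is composite.
Base 17: x_0 = 17^15711 mod 31423 = 22266. x_0 ∉ {1, 31422} and s = 1, so 17 is a Miller–Rabin witness and 31423 is composite.
Base 14310: x_0 = 14310^15711 mod 31423 = 26489. x_0 ∉ {1, 31422} and s = 1, so 14310 is a Miller–Rabin witness and 31423 is composite.
Base 24278: x_0 = 24278^15711 mod 31423 = 3305. x_0 ∉ {1, 31422} and s = 1, so 24278 is a Miller–Rabin witness and 31423 is composite.
The smallest witness among the given bases is 11.

11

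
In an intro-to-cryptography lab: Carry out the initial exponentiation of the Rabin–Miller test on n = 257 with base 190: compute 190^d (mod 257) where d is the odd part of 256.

n − 1 = 256 = 2^8 · 1, so s = 8 and d = 1.
190^1 mod 257 = 190.

190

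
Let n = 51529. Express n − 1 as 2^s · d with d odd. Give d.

Halving: 51528 → 25764 → 12882 → 6441; 6441 is odd.
So 51528 = 2^3 · 6441.

6441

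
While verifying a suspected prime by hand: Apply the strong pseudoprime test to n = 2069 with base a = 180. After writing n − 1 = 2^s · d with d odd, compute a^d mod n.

n − 1 = 2068 = 2^2 · 517, so s = 2 and d = 517.
180^517 mod 2069 = 2068.

2068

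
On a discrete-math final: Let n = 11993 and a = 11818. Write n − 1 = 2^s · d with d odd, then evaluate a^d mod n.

n − 1 = 11992 = 2^3 · 1499, so s = 3 and d = 1499.
11818^1499 mod 11993 = 1685.

1685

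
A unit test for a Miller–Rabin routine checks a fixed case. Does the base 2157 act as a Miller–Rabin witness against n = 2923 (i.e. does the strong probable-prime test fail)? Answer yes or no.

n − 1 = 2922 = 2^1 · 1461, so s = 1 and d = 1461.
x_0 = 2157^1461 mod 2923 = 2922.
x_0 = 2922 ≡ −1, so 2157 is not a witness.

no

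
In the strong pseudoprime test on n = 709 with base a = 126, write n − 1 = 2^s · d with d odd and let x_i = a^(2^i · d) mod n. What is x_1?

n − 1 = 708 = 2^2 · 177, so s = 2 and d = 177.
x_0 = 126^177 mod 709 = 96.
x_1 = 96^2 mod 709 = 708.

708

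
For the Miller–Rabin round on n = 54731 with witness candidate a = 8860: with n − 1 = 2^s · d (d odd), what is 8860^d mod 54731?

13788

n − 1 = 54730 = 2^1 · 27365, so s = 1 and d = 27365.
8860^27365 mod 54731 = 13788.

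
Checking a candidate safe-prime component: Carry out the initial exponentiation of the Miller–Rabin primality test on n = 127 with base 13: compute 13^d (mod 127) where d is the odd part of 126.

1

n − 1 = 126 = 2^1 · 63, so s = 1 and d = 63.
13^63 mod 127 = 1.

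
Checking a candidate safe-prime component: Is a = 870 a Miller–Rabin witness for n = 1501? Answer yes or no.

yes

n − 1 = 1500 = 2^2 · 375, so s = 2 and d = 375.
Repeated squaring mod 1501: 870^1 ≡ 870, 870^2 ≡ 396, 870^4 ≡ 712, 870^8 ≡ 1107, 870^16 ≡ 633, 870^32 ≡ 1423, 870^64 ≡ 80, 870^128 ≡ 396, 870^256 ≡ 712.
375 = 256 + 64 + 32 + 16 + 4 + 2 + 1, so 870^375 ≡ 712·80·1423·633·712·396·870 ≡ 1186 (mod 1501).
x_0 = 870^375 mod 1501 = 1186.
x_0 is neither 1 nor 1500, so continue squaring.
x_1 = 1186^2 mod 1501 = 159.
Reached i = s−1 = 1 without hitting −1: 870 is a Miller–Rabin witness and 1501 is composite.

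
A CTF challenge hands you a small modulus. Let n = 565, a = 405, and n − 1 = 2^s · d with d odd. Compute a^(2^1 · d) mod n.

n − 1 = 564 = 2^2 · 141, so s = 2 and d = 141.
Repeated squaring mod 565: 405^1 ≡ 405, 405^2 ≡ 175, 405^4 ≡ 115, 405^8 ≡ 230, 405^16 ≡ 355, 405^32 ≡ 30, 405^64 ≡ 335, 405^128 ≡ 355.
141 = 128 + 8 + 4 + 1, so 405^141 ≡ 355·230·115·405 ≡ 425 (mod 565).
x_0 = 425.
x_1 = 425^2 mod 565 = 390.

390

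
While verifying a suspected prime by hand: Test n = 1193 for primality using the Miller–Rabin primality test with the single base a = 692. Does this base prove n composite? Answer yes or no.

n − 1 = 1192 = 2^3 · 149, so s = 3 and d = 149.
x_0 = 692^149 mod 1193 = 362.
x_0 is neither 1 nor 1192, so continue squaring.
x_1 = 362^2 mod 1193 = 1007.
x_2 = 1007^2 mod 1193 = 1192.
x_2 ≡ −1, so 692 is not a witness.

no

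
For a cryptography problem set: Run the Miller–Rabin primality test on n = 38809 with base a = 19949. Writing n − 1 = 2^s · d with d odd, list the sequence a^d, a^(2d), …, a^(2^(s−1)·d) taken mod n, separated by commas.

n − 1 = 38808 = 2^3 · 4851, so s = 3 and d = 4851.
x_0 = 19949^4851 mod 38809 = 34658.
x_1 = 34658^2 mod 38809 = 38414.
x_2 = 38414^2 mod 38809 = 789.

34658, 38414, 789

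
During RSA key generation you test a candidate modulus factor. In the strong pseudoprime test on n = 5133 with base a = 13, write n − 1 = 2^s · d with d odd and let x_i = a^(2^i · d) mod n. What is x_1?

n − 1 = 5132 = 2^2 · 1283, so s = 2 and d = 1283.
Repeated squaring mod 5133: 13^1 ≡ 13, 13^2 ≡ 169, 13^4 ≡ 2896, 13^8 ≡ 4627, 13^16 ≡ 4519, 13^32 ≡ 2287, 13^64 ≡ 4975, 13^128 ≡ 4432, 13^256 ≡ 3766, 13^512 ≡ 277, 13^1024 ≡ 4867.
1283 = 1024 + 256 + 2 + 1, so 13^1283 ≡ 4867·3766·169·13 ≡ 3079 (mod 5133).
x_0 = 3079.
x_1 = 3079^2 mod 5133 = 4723.

4723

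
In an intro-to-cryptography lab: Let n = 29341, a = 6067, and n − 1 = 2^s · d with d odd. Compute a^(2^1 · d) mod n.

4330

n − 1 = 29340 = 2^2 · 7335, so s = 2 and d = 7335.
x_0 = 6067^7335 mod 29341 = 14873.
x_1 = 14873^2 mod 29341 = 4330.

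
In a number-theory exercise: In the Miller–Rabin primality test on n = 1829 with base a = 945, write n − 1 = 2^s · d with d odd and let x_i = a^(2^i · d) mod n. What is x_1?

591

n − 1 = 1828 = 2^2 · 457, so s = 2 and d = 457.
x_0 = 945^457 mod 1829 = 178.
x_1 = 178^2 mod 1829 = 591.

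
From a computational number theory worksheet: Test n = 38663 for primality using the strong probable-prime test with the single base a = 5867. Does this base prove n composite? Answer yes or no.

n − 1 = 38662 = 2^1 · 19331, so s = 1 and d = 19331.
x_0 = 5867^19331 mod 38663 = 17634.
x_0 ∉ {1, 38662} and s = 1, so 5867 is a Miller–Rabin witness and 38663 is composite.

yes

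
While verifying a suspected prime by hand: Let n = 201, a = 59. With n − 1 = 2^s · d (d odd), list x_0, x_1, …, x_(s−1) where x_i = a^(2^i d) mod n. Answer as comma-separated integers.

158, 40, 193

n − 1 = 200 = 2^3 · 25, so s = 3 and d = 25.
x_0 = 59^25 mod 201 = 158.
x_1 = 158^2 mod 201 = 40.
x_2 = 40^2 mod 201 = 193.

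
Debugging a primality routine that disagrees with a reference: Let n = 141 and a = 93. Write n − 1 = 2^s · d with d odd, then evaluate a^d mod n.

93

n − 1 = 140 = 2^2 · 35, so s = 2 and d = 35.
93^35 mod 141 = 93.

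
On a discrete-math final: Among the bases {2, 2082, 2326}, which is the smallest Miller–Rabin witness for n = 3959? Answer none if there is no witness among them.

n − 1 = 3958 = 2^1 · 1979, so s = 1 and d = 1979.
Base 2: x_0 = 2^1979 mod 3959 = 648. x_0 ∉ {1, 3958} and s = 1, so 2 is a Miller–Rabin witness and 3959 is composite.
Base 2082: x_0 = 2082^1979 mod 3959 = 3837. x_0 ∉ {1, 3958} and s = 1, so 2082 is a Miller–Rabin witness and 3959 is composite.
Base 2326: x_0 = 2326^1979 mod 3959 = 2649. x_0 ∉ {1, 3958} and s = 1, so 2326 is a Miller–Rabin witness and 3959 is composite.
The smallest witness among the given bases is 2.

2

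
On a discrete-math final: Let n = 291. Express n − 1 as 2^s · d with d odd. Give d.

145

Halving: 290 → 145; 145 is odd.
So 290 = 2^1 · 145.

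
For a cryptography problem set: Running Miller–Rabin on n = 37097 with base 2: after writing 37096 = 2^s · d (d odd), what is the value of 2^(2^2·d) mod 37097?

1

n − 1 = 37096 = 2^3 · 4637, so s = 3 and d = 4637.
x_0 = 2^4637 mod 37097 = 34157.
x_1 = 34157^2 mod 37097 = 37096.
x_2 = 37096^2 mod 37097 = 1.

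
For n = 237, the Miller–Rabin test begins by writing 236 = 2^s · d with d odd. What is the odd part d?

59

Halving: 236 → 118 → 59; 59 is odd.
So 236 = 2^2 · 59.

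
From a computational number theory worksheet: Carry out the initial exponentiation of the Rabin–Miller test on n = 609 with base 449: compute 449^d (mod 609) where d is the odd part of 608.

155

n − 1 = 608 = 2^5 · 19, so s = 5 and d = 19.
449^19 mod 609 = 155.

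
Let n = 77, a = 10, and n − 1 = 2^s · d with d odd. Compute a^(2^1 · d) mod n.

n − 1 = 76 = 2^2 · 19, so s = 2 and d = 19.
By repeated squaring, 10^19 ≡ 10 (mod 77).
x_0 = 10.
x_1 = 10^2 mod 77 = 23.

23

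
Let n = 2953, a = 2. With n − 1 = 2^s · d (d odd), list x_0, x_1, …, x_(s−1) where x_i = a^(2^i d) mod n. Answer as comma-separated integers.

1226, 2952, 1

n − 1 = 2952 = 2^3 · 369, so s = 3 and d = 369.
x_0 = 2^369 mod 2953 = 1226.
x_1 = 1226^2 mod 2953 = 2952.
x_2 = 2952^2 mod 2953 = 1.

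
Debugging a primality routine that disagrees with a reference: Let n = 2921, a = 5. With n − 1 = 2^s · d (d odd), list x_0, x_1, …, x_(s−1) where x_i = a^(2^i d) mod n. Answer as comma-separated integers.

1424, 602, 200

n − 1 = 2920 = 2^3 · 365, so s = 3 and d = 365.
x_0 = 5^365 mod 2921 = 1424.
x_1 = 1424^2 mod 2921 = 602.
x_2 = 602^2 mod 2921 = 200.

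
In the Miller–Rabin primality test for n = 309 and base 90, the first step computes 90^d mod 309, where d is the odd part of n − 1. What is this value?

n − 1 = 308 = 2^2 · 77, so s = 2 and d = 77.
90^77 mod 309 = 42.

42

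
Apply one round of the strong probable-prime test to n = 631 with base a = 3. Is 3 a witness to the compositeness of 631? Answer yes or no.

no

n − 1 = 630 = 2^1 · 315, so s = 1 and d = 315.
x_0 = 3^315 mod 631 = 630.
x_0 = 630 ≡ −1, so 3 is not a witness.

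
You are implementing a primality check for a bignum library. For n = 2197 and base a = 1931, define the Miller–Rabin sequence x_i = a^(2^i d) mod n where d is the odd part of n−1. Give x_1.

n − 1 = 2196 = 2^2 · 549, so s = 2 and d = 549.
By repeated squaring, 1931^549 ≡ 1256 (mod 2197).
x_0 = 1256.
x_1 = 1256^2 mod 2197 = 90.

90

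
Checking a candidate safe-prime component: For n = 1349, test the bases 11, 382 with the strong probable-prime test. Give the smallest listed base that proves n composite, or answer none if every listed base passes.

11

n − 1 = 1348 = 2^2 · 337, so s = 2 and d = 337.
Base 11: x_0 = 11^337 mod 1349 = 1056. x_0 is neither 1 nor 1348, so continue squaring. x_1 = 1056^2 mod 1349 = 862. Reached i = s−1 = 1 without hitting −1: 11 is a Miller–Rabin witness and 1349 is composite.
Base 382: x_0 = 382^337 mod 1349 = 1200. x_0 is neither 1 nor 1348, so continue squaring. x_1 = 1200^2 mod 1349 = 617. Reached i = s−1 = 1 without hitting −1: 382 is a Miller–Rabin witness and 1349 is composite.
The smallest witness among the given bases is 11.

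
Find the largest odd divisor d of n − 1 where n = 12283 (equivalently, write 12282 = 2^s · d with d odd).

6141

Halving: 12282 → 6141; 6141 is odd.
So 12282 = 2^1 · 6141.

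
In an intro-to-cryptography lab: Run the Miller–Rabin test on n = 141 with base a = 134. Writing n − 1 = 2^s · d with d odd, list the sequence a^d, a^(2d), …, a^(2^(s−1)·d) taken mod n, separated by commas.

77, 7

n − 1 = 140 = 2^2 · 35, so s = 2 and d = 35.
x_0 = 134^35 mod 141 = 77.
x_1 = 77^2 mod 141 = 7.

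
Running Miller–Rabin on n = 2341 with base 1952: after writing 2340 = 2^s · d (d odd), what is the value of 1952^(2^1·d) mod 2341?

n − 1 = 2340 = 2^2 · 585, so s = 2 and d = 585.
x_0 = 1952^585 mod 2341 = 2340.
x_1 = 2340^2 mod 2341 = 1.

1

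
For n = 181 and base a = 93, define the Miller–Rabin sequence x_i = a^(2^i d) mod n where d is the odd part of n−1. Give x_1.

n − 1 = 180 = 2^2 · 45, so s = 2 and d = 45.
Repeated squaring mod 181: 93^1 ≡ 93, 93^2 ≡ 142, 93^4 ≡ 73, 93^8 ≡ 80, 93^16 ≡ 65, 93^32 ≡ 62.
45 = 32 + 8 + 4 + 1, so 93^45 ≡ 62·80·73·93 ≡ 19 (mod 181).
x_0 = 19.
x_1 = 19^2 mod 181 = 180.

180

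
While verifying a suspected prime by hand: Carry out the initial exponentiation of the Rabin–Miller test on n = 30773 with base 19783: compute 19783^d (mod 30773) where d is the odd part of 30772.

30772

n − 1 = 30772 = 2^2 · 7693, so s = 2 and d = 7693.
By repeated squaring, 19783^7693 ≡ 30772 (mod 30773).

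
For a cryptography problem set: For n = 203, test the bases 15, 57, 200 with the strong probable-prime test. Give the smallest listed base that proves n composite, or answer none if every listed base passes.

15

n − 1 = 202 = 2^1 · 101, so s = 1 and d = 101.
Base 15: x_0 = 15^101 mod 203 = 134. x_0 ∉ {1, 202} and s = 1, so 15 is a Miller–Rabin witness and 203 is composite.
Base 57: x_0 = 57^101 mod 203 = 57. x_0 ∉ {1, 202} and s = 1, so 57 is a Miller–Rabin witness and 203 is composite.
Base 200: x_0 = 200^101 mod 203 = 114. x_0 ∉ {1, 202} and s = 1, so 200 is a Miller–Rabin witness and 203 is composite.
The smallest witness among the given bases is 15.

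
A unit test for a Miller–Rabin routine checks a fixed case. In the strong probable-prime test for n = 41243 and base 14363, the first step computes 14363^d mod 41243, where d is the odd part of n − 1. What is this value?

1

n − 1 = 41242 = 2^1 · 20621, so s = 1 and d = 20621.
14363^20621 mod 41243 = 1.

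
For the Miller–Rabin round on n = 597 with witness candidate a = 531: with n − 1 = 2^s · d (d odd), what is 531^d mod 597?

270

n − 1 = 596 = 2^2 · 149, so s = 2 and d = 149.
531^149 mod 597 = 270.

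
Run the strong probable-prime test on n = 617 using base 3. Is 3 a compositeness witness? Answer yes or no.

n − 1 = 616 = 2^3 · 77, so s = 3 and d = 77.
Repeated squaring mod 617: 3^1 ≡ 3, 3^2 ≡ 9, 3^4 ≡ 81, 3^8 ≡ 391, 3^16 ≡ 482, 3^32 ≡ 332, 3^64 ≡ 398.
77 = 64 + 8 + 4 + 1, so 3^77 ≡ 398·391·81·3 ≡ 478 (mod 617).
x_0 = 3^77 mod 617 = 478.
x_0 is neither 1 nor 616, so continue squaring.
x_1 = 478^2 mod 617 = 194.
x_2 = 194^2 mod 617 = 616.
x_2 ≡ −1, so 3 is not a witness.

no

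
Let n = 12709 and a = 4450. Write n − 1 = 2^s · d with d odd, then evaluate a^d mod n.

1528

n − 1 = 12708 = 2^2 · 3177, so s = 2 and d = 3177.
Repeated squaring mod 12709: 4450^1 ≡ 4450, 4450^2 ≡ 1878, 4450^4 ≡ 6491, 4450^8 ≡ 2746, 4450^16 ≡ 4079, 4450^32 ≡ 2160, 4450^64 ≡ 1397, 4450^128 ≡ 7132, 4450^256 ≡ 4006, 4450^512 ≡ 9278, 4450^1024 ≡ 3227, 4450^2048 ≡ 4858.
3177 = 2048 + 1024 + 64 + 32 + 8 + 1, so 4450^3177 ≡ 4858·3227·1397·2160·2746·4450 ≡ 1528 (mod 12709).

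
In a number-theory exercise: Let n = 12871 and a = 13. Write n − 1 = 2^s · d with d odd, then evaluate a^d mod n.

n − 1 = 12870 = 2^1 · 6435, so s = 1 and d = 6435.
By repeated squaring, 13^6435 ≡ 2258 (mod 12871).

2258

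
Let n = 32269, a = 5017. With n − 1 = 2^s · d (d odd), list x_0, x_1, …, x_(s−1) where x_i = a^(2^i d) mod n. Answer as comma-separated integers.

n − 1 = 32268 = 2^2 · 8067, so s = 2 and d = 8067.
x_0 = 5017^8067 mod 32269 = 7073.
x_1 = 7073^2 mod 32269 = 10379.

7073, 10379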